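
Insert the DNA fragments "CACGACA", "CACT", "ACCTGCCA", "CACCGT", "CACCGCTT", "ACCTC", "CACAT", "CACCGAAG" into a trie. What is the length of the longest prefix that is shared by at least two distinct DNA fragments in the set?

Equivalently: take the maximum, over all pairs, of their longest common prefix length.
"CACCGAAG" and "CACCGCTT" agree on "CACCG" (5 characters) before diverging; nothing deeper is shared.
Longest shared-prefix length: 5

5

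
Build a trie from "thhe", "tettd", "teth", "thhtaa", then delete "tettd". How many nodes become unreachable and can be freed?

2

After clearing the end-marker at "tettd", prune upward until reaching a node still needed by another word.
The suffix "td" (2 nodes) is used only by "tettd"; the node for "tet" still has the child "h", so pruning stops there.
Nodes removed: 2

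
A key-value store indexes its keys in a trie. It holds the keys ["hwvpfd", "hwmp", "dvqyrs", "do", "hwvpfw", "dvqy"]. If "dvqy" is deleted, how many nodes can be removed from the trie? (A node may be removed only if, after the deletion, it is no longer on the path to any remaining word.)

Walk "dvqy" from the leaf back toward the root, removing each node that no remaining word uses.
Every node on "dvqy" is still needed (e.g. by "dvqyrs"), so nothing is freed.
Nodes removed: 0

0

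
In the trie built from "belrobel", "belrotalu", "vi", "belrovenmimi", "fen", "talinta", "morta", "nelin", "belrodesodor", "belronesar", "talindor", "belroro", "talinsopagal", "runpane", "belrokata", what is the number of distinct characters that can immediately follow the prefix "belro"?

7

Walk "belro" from the root, arriving at one node.
Characters that immediately follow "belro" among the stored strings: {b, d, k, n, r, t, v}.
That node has 7 child edges.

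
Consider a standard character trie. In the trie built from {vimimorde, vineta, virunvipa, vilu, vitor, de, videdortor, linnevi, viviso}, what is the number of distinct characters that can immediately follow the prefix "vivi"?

1

Walk "vivi" from the root, arriving at one node.
Distinct next characters after "vivi": s.
That node has 1 child edge.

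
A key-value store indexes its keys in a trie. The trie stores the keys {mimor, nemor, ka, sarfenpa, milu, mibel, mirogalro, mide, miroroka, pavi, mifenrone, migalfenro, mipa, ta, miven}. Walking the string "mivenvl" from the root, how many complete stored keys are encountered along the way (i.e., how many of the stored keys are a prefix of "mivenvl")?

Traverse "mivenvl" character by character; count nodes along the way that are marked as word ends.
Prefixes of the query that are stored words: "miven"
Count: 1

1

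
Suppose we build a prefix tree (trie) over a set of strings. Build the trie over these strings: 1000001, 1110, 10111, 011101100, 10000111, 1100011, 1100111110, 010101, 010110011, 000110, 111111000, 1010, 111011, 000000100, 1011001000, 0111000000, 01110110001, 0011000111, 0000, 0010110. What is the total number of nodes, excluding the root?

For each word, the new-node count is its length minus the longest prefix already in the trie:
  "1000001" → 7 new (1, 0, 0, 0, 0, 0, 1)
  "1110" → prefix "1" already present; 3 new (1, 1, 0)
  "10111" → prefix "10" already present; 3 new (1, 1, 1)
  "011101100" → 9 new (0, 1, 1, 1, 0, 1, 1, 0, 0)
  "10000111" → prefix "10000" already present; 3 new (1, 1, 1)
  "1100011" → prefix "11" already present; 5 new (0, 0, 0, 1, 1)
  "1100111110" → prefix "1100" already present; 6 new (1, 1, 1, 1, 1, 0)
  "010101" → prefix "01" already present; 4 new (0, 1, 0, 1)
  "010110011" → prefix "0101" already present; 5 new (1, 0, 0, 1, 1)
  "000110" → prefix "0" already present; 5 new (0, 0, 1, 1, 0)
  "111111000" → prefix "111" already present; 6 new (1, 1, 1, 0, 0, 0)
  "1010" → prefix "101" already present; 1 new (0)
  "111011" → prefix "1110" already present; 2 new (1, 1)
  "000000100" → prefix "000" already present; 6 new (0, 0, 0, 1, 0, 0)
  "1011001000" → prefix "1011" already present; 6 new (0, 0, 1, 0, 0, 0)
  "0111000000" → prefix "01110" already present; 5 new (0, 0, 0, 0, 0)
  "01110110001" → prefix "011101100" already present; 2 new (0, 1)
  "0011000111" → prefix "00" already present; 8 new (1, 1, 0, 0, 0, 1, 1, 1)
  "0000" → prefix "0000" already present; 0 new (none)
  "0010110" → prefix "001" already present; 4 new (0, 1, 1, 0)
Total nodes = 7 + 3 + 3 + 9 + 3 + 5 + 6 + 4 + 5 + 5 + 6 + 1 + 2 + 6 + 6 + 5 + 2 + 8 + 0 + 4 = 90

90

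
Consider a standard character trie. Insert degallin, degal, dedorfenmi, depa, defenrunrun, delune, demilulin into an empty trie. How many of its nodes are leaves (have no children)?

6

A leaf is a node with no children — equivalently, the end of a word that is not a proper prefix of any other stored word.
Those words: "dedorfenmi", "defenrunrun", "degallin", "delune", "demilulin", "depa"
Leaf count: 6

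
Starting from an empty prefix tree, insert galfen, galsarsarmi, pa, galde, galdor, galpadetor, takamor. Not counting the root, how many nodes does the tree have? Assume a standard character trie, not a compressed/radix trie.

Insert word by word; a character creates a node only if that edge doesn't already exist:
  "galfen" → 6 new (g, a, l, f, e, n)
  "galsarsarmi" → prefix "gal" already present; 8 new (s, a, r, s, a, r, m, i)
  "pa" → 2 new (p, a)
  "galde" → prefix "gal" already present; 2 new (d, e)
  "galdor" → prefix "gald" already present; 2 new (o, r)
  "galpadetor" → prefix "gal" already present; 7 new (p, a, d, e, t, o, r)
  "takamor" → 7 new (t, a, k, a, m, o, r)
Total nodes = 6 + 8 + 2 + 2 + 2 + 7 + 7 = 34

34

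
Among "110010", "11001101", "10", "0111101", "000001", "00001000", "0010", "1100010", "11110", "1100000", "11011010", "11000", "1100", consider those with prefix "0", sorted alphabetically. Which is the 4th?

DFS of the "0" subtree visits, in order: "000001", "00001000", "0010", "0111101"
Position 4: 0111101

0111101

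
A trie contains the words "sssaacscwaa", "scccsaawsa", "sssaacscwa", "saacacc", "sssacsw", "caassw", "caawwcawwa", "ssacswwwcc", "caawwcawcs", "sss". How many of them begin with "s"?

7

Traverse to the node for "s", then collect every word in that subtree.
Matches: "saacacc", "scccsaawsa", "ssacswwwcc", "sss", "sssaacscwa", "sssaacscwaa", "sssacsw"
Count: 7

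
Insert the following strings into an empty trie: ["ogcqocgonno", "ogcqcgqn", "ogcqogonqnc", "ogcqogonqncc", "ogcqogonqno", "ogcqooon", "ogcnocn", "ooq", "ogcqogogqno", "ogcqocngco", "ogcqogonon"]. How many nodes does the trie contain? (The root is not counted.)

Trace insertions, counting only characters that open a new branch:
  "ogcqocgonno" → 11 new (o, g, c, q, o, c, g, o, n, n, o)
  "ogcqcgqn" → prefix "ogcq" already present; 4 new (c, g, q, n)
  "ogcqogonqnc" → prefix "ogcqo" already present; 6 new (g, o, n, q, n, c)
  "ogcqogonqncc" → prefix "ogcqogonqnc" already present; 1 new (c)
  "ogcqogonqno" → prefix "ogcqogonqn" already present; 1 new (o)
  "ogcqooon" → prefix "ogcqo" already present; 3 new (o, o, n)
  "ogcnocn" → prefix "ogc" already present; 4 new (n, o, c, n)
  "ooq" → prefix "o" already present; 2 new (o, q)
  "ogcqogogqno" → prefix "ogcqogo" already present; 4 new (g, q, n, o)
  "ogcqocngco" → prefix "ogcqoc" already present; 4 new (n, g, c, o)
  "ogcqogonon" → prefix "ogcqogon" already present; 2 new (o, n)
Total nodes = 11 + 4 + 6 + 1 + 1 + 3 + 4 + 2 + 4 + 4 + 2 = 42

42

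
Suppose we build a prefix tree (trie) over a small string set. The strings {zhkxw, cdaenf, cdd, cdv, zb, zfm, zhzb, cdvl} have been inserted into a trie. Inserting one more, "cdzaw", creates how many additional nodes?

3

"cd" is already a path in the trie; the remaining "zaw" must be added.
So 5 − 2 = 3 new nodes.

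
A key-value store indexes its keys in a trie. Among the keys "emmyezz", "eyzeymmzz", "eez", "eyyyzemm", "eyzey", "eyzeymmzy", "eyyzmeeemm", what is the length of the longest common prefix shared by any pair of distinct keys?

The deepest shared node is where two words last agree before diverging.
e.g. "eyzeymmzy" and "eyzeymmzz" share the prefix "eyzeymmz" of length 8; no pair shares a longer one.
Longest shared-prefix length: 8

8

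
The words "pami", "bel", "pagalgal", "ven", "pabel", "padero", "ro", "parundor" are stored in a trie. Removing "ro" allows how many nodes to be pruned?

2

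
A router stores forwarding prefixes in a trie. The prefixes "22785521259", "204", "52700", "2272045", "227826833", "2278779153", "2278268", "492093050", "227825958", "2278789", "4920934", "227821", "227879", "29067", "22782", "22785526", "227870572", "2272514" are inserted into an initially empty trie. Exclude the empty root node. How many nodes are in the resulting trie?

For each word, the new-node count is its length minus the longest prefix already in the trie:
  "22785521259" → 11 new (2, 2, 7, 8, 5, 5, 2, 1, 2, 5, 9)
  "204" → prefix "2" already present; 2 new (0, 4)
  "52700" → 5 new (5, 2, 7, 0, 0)
  "2272045" → prefix "227" already present; 4 new (2, 0, 4, 5)
  "227826833" → prefix "2278" already present; 5 new (2, 6, 8, 3, 3)
  "2278779153" → prefix "2278" already present; 6 new (7, 7, 9, 1, 5, 3)
  "2278268" → prefix "2278268" already present; 0 new (none)
  "492093050" → 9 new (4, 9, 2, 0, 9, 3, 0, 5, 0)
  "227825958" → prefix "22782" already present; 4 new (5, 9, 5, 8)
  "2278789" → prefix "22787" already present; 2 new (8, 9)
  "4920934" → prefix "492093" already present; 1 new (4)
  "227821" → prefix "22782" already present; 1 new (1)
  "227879" → prefix "22787" already present; 1 new (9)
  "29067" → prefix "2" already present; 4 new (9, 0, 6, 7)
  "22782" → prefix "22782" already present; 0 new (none)
  "22785526" → prefix "2278552" already present; 1 new (6)
  "227870572" → prefix "22787" already present; 4 new (0, 5, 7, 2)
  "2272514" → prefix "2272" already present; 3 new (5, 1, 4)
Total nodes = 11 + 2 + 5 + 4 + 5 + 6 + 0 + 9 + 4 + 2 + 1 + 1 + 1 + 4 + 0 + 1 + 4 + 3 = 63

63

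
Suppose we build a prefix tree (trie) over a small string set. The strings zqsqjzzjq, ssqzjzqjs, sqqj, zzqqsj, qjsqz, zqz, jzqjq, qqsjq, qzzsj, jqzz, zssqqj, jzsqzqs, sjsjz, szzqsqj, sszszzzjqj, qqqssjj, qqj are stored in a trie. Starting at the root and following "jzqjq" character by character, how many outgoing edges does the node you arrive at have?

0

The children of the "jzqjq" node are the distinct next characters among strings starting with "jzqjq".
No stored string extends past "jzqjq".
That node has 0 child edges.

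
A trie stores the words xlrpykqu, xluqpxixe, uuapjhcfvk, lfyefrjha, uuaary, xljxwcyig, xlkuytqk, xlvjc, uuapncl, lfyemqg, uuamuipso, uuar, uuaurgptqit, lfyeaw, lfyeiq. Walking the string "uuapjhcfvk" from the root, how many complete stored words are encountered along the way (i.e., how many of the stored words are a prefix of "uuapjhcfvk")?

1

Traverse "uuapjhcfvk" character by character; count nodes along the way that are marked as word ends.
Prefixes of the query that are stored words: "uuapjhcfvk"
Count: 1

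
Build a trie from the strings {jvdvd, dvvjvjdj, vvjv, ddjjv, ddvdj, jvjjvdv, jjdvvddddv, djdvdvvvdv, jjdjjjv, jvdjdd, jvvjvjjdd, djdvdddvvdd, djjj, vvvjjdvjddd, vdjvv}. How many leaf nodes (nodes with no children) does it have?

A leaf is a node with no children — equivalently, the end of a word that is not a proper prefix of any other stored word.
Those words: "ddjjv", "ddvdj", "djdvdddvvdd", "djdvdvvvdv", "djjj", "dvvjvjdj", "jjdjjjv", "jjdvvddddv", "jvdjdd", "jvdvd", "jvjjvdv", "jvvjvjjdd", "vdjvv", "vvjv", "vvvjjdvjddd"
Leaf count: 15

15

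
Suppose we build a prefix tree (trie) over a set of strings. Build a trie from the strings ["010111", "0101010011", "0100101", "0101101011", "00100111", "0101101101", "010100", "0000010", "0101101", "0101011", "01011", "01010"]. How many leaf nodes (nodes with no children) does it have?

Leaves are exactly the stored words that no other stored word extends.
Those words: "0000010", "00100111", "0100101", "010100", "0101010011", "0101011", "0101101011", "0101101101", "010111"
Leaf count: 9

9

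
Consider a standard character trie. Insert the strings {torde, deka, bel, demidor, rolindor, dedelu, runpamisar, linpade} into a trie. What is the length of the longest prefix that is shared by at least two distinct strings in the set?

2

The deepest shared node is where two words last agree before diverging.
"dedelu" and "deka" agree on "de" (2 characters) before diverging; nothing deeper is shared.
Longest shared-prefix length: 2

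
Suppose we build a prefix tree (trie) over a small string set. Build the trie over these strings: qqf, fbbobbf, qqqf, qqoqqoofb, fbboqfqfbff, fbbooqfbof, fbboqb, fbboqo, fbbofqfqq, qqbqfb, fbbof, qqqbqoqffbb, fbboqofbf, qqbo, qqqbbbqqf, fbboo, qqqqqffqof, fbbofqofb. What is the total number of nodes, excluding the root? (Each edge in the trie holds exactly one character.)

Insert word by word; a character creates a node only if that edge doesn't already exist:
  "qqf" → 3 new (q, q, f)
  "fbbobbf" → 7 new (f, b, b, o, b, b, f)
  "qqqf" → prefix "qq" already present; 2 new (q, f)
  "qqoqqoofb" → prefix "qq" already present; 7 new (o, q, q, o, o, f, b)
  "fbboqfqfbff" → prefix "fbbo" already present; 7 new (q, f, q, f, b, f, f)
  "fbbooqfbof" → prefix "fbbo" already present; 6 new (o, q, f, b, o, f)
  "fbboqb" → prefix "fbboq" already present; 1 new (b)
  "fbboqo" → prefix "fbboq" already present; 1 new (o)
  "fbbofqfqq" → prefix "fbbo" already present; 5 new (f, q, f, q, q)
  "qqbqfb" → prefix "qq" already present; 4 new (b, q, f, b)
  "fbbof" → prefix "fbbof" already present; 0 new (none)
  "qqqbqoqffbb" → prefix "qqq" already present; 8 new (b, q, o, q, f, f, b, b)
  "fbboqofbf" → prefix "fbboqo" already present; 3 new (f, b, f)
  "qqbo" → prefix "qqb" already present; 1 new (o)
  "qqqbbbqqf" → prefix "qqqb" already present; 5 new (b, b, q, q, f)
  "fbboo" → prefix "fbboo" already present; 0 new (none)
  "qqqqqffqof" → prefix "qqq" already present; 7 new (q, q, f, f, q, o, f)
  "fbbofqofb" → prefix "fbbofq" already present; 3 new (o, f, b)
Total nodes = 3 + 7 + 2 + 7 + 7 + 6 + 1 + 1 + 5 + 4 + 0 + 8 + 3 + 1 + 5 + 0 + 7 + 3 = 70

70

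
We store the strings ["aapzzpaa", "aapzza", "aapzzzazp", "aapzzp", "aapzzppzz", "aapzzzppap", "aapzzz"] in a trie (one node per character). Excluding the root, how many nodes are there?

Count nodes per top-level branch (shared prefixes stored once):
  'a'-branch (aapzza, aapzzp, aapzzpaa, aapzzppzz, aapzzz, aapzzzazp, aapzzzppap): 20 nodes
Sum: 20

20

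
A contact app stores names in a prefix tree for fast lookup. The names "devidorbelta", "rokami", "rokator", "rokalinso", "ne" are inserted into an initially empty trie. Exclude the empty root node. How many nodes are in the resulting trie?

28

Trie structure (* marks end of a word):
(root)
├─ d
│  └─ e
│     └─ v
│        └─ i
│           └─ d
│              └─ o
│                 └─ r
│                    └─ b
│                       └─ e
│                          └─ l
│                             └─ t
│                                └─ a *
├─ n
│  └─ e *
└─ r
   └─ o
      └─ k
         └─ a
            ├─ l
            │  └─ i
            │     └─ n
            │        └─ s
            │           └─ o *
            ├─ m
            │  └─ i *
            └─ t
               └─ o
                  └─ r *
Counting every labelled node above: 28.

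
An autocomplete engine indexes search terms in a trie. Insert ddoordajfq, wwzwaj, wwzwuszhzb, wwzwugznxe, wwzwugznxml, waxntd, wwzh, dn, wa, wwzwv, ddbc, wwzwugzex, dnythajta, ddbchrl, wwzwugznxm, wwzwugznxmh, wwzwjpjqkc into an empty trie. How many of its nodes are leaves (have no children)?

13

A leaf is a node with no children — equivalently, the end of a word that is not a proper prefix of any other stored word.
Those words: "ddbchrl", "ddoordajfq", "dnythajta", "waxntd", "wwzh", "wwzwaj", "wwzwjpjqkc", "wwzwugzex", "wwzwugznxe", "wwzwugznxmh", "wwzwugznxml", "wwzwuszhzb", "wwzwv"
Leaf count: 13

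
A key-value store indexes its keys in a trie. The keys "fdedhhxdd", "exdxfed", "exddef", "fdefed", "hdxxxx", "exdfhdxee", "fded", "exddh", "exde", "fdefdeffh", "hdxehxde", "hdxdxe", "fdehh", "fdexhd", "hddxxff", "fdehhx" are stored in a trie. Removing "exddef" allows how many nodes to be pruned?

2

After clearing the end-marker at "exddef", prune upward until reaching a node still needed by another word.
The suffix "ef" (2 nodes) is used only by "exddef"; the node for "exdd" still has the child "h", so pruning stops there.
Nodes removed: 2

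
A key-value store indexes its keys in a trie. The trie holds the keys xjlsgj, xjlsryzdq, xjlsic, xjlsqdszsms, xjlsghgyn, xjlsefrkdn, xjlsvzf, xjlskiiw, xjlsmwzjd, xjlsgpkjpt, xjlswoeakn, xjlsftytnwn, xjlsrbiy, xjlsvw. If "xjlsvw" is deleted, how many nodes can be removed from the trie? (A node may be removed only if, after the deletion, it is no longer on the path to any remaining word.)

1

A node on "xjlsvw"'s path can go only if nothing else ends at it or branches off below it.
The suffix "w" (1 node) is used only by "xjlsvw"; the node for "xjlsv" still has the child "z", so pruning stops there.
Nodes removed: 1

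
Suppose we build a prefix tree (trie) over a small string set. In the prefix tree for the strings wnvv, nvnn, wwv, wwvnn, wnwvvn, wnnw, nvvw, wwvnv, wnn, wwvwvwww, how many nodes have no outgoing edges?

8

Leaves are exactly the stored words that no other stored word extends.
Those words: "nvnn", "nvvw", "wnnw", "wnvv", "wnwvvn", "wwvnn", "wwvnv", "wwvwvwww"
Leaf count: 8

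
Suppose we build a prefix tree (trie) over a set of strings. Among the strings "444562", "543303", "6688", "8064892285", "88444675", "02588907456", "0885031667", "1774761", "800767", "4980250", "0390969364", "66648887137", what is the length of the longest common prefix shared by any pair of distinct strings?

2

The deepest shared node is where two words last agree before diverging.
e.g. "66648887137" and "6688" share the prefix "66" of length 2; no pair shares a longer one.
Longest shared-prefix length: 2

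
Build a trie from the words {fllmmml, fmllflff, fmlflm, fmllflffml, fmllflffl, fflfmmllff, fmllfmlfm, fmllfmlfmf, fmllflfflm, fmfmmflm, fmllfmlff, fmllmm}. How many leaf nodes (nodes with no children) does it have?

Leaves are exactly the stored words that no other stored word extends.
Those words: "fflfmmllff", "fllmmml", "fmfmmflm", "fmlflm", "fmllflfflm", "fmllflffml", "fmllfmlff", "fmllfmlfmf", "fmllmm"
Leaf count: 9

9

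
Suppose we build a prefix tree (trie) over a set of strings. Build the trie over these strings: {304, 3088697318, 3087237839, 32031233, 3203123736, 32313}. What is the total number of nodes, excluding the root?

Insert word by word; a character creates a node only if that edge doesn't already exist:
  "304" → 3 new (3, 0, 4)
  "3088697318" → prefix "30" already present; 8 new (8, 8, 6, 9, 7, 3, 1, 8)
  "3087237839" → prefix "308" already present; 7 new (7, 2, 3, 7, 8, 3, 9)
  "32031233" → prefix "3" already present; 7 new (2, 0, 3, 1, 2, 3, 3)
  "3203123736" → prefix "3203123" already present; 3 new (7, 3, 6)
  "32313" → prefix "32" already present; 3 new (3, 1, 3)
Total nodes = 3 + 8 + 7 + 7 + 3 + 3 = 31

31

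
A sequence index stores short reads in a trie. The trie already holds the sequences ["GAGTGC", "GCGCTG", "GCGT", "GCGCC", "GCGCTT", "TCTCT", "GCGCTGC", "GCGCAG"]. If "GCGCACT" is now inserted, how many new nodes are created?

2

Walking "GCGCACT" from the root, the first 5 characters ("GCGCA") follow existing edges; "C" is the first miss.
Each of the 2 remaining characters creates one node.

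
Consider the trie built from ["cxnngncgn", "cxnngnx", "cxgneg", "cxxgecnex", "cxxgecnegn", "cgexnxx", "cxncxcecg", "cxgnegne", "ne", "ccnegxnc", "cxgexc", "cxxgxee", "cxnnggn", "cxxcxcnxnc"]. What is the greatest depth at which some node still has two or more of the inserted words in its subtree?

8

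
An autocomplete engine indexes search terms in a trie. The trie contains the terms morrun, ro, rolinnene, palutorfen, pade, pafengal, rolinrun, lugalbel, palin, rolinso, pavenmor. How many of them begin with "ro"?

Walk to "ro"; the words in its subtree are exactly those with that prefix.
Words under "ro": ro, rolinnene, rolinrun, rolinso
Count: 4

4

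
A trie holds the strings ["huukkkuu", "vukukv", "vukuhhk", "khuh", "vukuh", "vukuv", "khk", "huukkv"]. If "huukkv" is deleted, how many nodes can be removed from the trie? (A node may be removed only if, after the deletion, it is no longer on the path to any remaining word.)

1

After clearing the end-marker at "huukkv", prune upward until reaching a node still needed by another word.
The suffix "v" (1 node) is used only by "huukkv"; the node for "huukk" still has the child "k", so pruning stops there.
Nodes removed: 1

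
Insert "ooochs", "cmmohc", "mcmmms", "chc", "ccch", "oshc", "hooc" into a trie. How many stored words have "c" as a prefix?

Walk to "c"; the words in its subtree are exactly those with that prefix.
Matches: "ccch", "chc", "cmmohc"
Count: 3

3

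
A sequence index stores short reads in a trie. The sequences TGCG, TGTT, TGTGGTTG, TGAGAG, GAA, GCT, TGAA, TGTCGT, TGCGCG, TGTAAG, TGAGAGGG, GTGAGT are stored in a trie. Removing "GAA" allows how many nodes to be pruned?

2

Walk "GAA" from the leaf back toward the root, removing each node that no remaining word uses.
The suffix "AA" (2 nodes) is used only by "GAA"; the node for "G" still has the child "C", so pruning stops there.
Nodes removed: 2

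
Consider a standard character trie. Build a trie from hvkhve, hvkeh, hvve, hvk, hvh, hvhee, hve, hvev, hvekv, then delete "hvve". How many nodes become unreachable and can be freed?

A node on "hvve"'s path can go only if nothing else ends at it or branches off below it.
The suffix "ve" (2 nodes) is used only by "hvve"; the node for "hv" still has the child "k", so pruning stops there.
Nodes removed: 2

2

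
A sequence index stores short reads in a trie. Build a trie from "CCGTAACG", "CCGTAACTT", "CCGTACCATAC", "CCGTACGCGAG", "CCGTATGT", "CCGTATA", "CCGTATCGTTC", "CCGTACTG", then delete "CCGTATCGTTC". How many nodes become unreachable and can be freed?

Walk "CCGTATCGTTC" from the leaf back toward the root, removing each node that no remaining word uses.
The suffix "CGTTC" (5 nodes) is used only by "CCGTATCGTTC"; the node for "CCGTAT" still has the child "G", so pruning stops there.
Nodes removed: 5

5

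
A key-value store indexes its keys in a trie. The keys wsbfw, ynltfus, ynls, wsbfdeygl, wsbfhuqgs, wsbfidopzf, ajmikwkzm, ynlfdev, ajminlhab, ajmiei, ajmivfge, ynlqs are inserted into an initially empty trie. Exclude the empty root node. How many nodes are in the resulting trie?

55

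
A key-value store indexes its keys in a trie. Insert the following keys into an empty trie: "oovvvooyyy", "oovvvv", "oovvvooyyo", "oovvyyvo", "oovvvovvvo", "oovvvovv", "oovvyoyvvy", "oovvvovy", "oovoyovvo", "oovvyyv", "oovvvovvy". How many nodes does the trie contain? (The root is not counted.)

33

For each word, the new-node count is its length minus the longest prefix already in the trie:
  "oovvvooyyy" → 10 new (o, o, v, v, v, o, o, y, y, y)
  "oovvvv" → prefix "oovvv" already present; 1 new (v)
  "oovvvooyyo" → prefix "oovvvooyy" already present; 1 new (o)
  "oovvyyvo" → prefix "oovv" already present; 4 new (y, y, v, o)
  "oovvvovvvo" → prefix "oovvvo" already present; 4 new (v, v, v, o)
  "oovvvovv" → prefix "oovvvovv" already present; 0 new (none)
  "oovvyoyvvy" → prefix "oovvy" already present; 5 new (o, y, v, v, y)
  "oovvvovy" → prefix "oovvvov" already present; 1 new (y)
  "oovoyovvo" → prefix "oov" already present; 6 new (o, y, o, v, v, o)
  "oovvyyv" → prefix "oovvyyv" already present; 0 new (none)
  "oovvvovvy" → prefix "oovvvovv" already present; 1 new (y)
Total nodes = 10 + 1 + 1 + 4 + 4 + 0 + 5 + 1 + 6 + 0 + 1 = 33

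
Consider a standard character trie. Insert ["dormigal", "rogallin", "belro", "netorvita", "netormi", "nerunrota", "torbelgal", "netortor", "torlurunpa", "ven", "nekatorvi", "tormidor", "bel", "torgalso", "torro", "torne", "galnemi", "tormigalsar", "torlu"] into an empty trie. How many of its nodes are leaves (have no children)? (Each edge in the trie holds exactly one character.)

17

Leaves are exactly the stored words that no other stored word extends.
Those words: "belro", "dormigal", "galnemi", "nekatorvi", "nerunrota", "netormi", "netortor", "netorvita", "rogallin", "torbelgal", "torgalso", "torlurunpa", "tormidor", "tormigalsar", "torne", "torro", "ven"
Leaf count: 17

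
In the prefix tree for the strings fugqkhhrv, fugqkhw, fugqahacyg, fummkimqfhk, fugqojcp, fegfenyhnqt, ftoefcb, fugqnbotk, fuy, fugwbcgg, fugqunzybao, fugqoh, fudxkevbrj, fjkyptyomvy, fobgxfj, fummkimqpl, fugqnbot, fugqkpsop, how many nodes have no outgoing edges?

17

Leaves are exactly the stored words that no other stored word extends.
Those words: "fegfenyhnqt", "fjkyptyomvy", "fobgxfj", "ftoefcb", "fudxkevbrj", "fugqahacyg", "fugqkhhrv", "fugqkhw", "fugqkpsop", "fugqnbotk", "fugqoh", "fugqojcp", "fugqunzybao", "fugwbcgg", "fummkimqfhk", "fummkimqpl", "fuy"
Leaf count: 17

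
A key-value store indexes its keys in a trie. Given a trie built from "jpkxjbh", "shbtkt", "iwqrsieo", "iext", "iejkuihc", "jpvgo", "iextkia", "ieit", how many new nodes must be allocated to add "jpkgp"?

2

Walking "jpkgp" from the root, the first 3 characters ("jpk") follow existing edges; "g" is the first miss.
So 5 − 3 = 2 new nodes.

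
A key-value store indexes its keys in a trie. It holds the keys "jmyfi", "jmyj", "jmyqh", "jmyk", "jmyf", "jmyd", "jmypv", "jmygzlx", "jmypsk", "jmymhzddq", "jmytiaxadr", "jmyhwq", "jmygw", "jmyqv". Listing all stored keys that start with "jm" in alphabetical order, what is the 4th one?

DFS of the "jm" subtree visits, in order: "jmyd", "jmyf", "jmyfi", "jmygw", "jmygzlx", "jmyhwq", "jmyj", "jmyk", "jmymhzddq", "jmypsk", "jmypv", "jmyqh", "jmyqv", "jmytiaxadr"
Position 4: jmygw

jmygw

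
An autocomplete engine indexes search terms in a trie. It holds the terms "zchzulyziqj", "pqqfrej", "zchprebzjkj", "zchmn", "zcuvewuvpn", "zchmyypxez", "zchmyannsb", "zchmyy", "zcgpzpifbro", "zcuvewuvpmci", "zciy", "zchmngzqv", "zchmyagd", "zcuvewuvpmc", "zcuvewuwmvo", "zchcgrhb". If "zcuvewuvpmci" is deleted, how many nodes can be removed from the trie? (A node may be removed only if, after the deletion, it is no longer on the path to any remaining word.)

1

A node on "zcuvewuvpmci"'s path can go only if nothing else ends at it or branches off below it.
The suffix "i" (1 node) is used only by "zcuvewuvpmci"; "zcuvewuvpmc" is itself a stored word, so pruning stops there.
Nodes removed: 1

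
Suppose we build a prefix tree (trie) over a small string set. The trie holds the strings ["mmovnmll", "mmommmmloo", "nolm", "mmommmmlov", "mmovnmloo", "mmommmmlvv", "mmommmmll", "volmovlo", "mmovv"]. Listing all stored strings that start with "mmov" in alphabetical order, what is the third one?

mmovv

Filter for "mmov…" and sort: "mmovnmll", "mmovnmloo", "mmovv"
The 3rd is mmovv.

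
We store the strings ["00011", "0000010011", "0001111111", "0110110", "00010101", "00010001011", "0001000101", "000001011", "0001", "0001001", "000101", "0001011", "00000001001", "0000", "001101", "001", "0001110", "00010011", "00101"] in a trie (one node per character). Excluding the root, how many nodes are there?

Trace insertions, counting only characters that open a new branch:
  "00011" → 5 new (0, 0, 0, 1, 1)
  "0000010011" → prefix "000" already present; 7 new (0, 0, 1, 0, 0, 1, 1)
  "0001111111" → prefix "00011" already present; 5 new (1, 1, 1, 1, 1)
  "0110110" → prefix "0" already present; 6 new (1, 1, 0, 1, 1, 0)
  "00010101" → prefix "0001" already present; 4 new (0, 1, 0, 1)
  "00010001011" → prefix "00010" already present; 6 new (0, 0, 1, 0, 1, 1)
  "0001000101" → prefix "0001000101" already present; 0 new (none)
  "000001011" → prefix "0000010" already present; 2 new (1, 1)
  "0001" → prefix "0001" already present; 0 new (none)
  "0001001" → prefix "000100" already present; 1 new (1)
  "000101" → prefix "000101" already present; 0 new (none)
  "0001011" → prefix "000101" already present; 1 new (1)
  "00000001001" → prefix "00000" already present; 6 new (0, 0, 1, 0, 0, 1)
  "0000" → prefix "0000" already present; 0 new (none)
  "001101" → prefix "00" already present; 4 new (1, 1, 0, 1)
  "001" → prefix "001" already present; 0 new (none)
  "0001110" → prefix "000111" already present; 1 new (0)
  "00010011" → prefix "0001001" already present; 1 new (1)
  "00101" → prefix "001" already present; 2 new (0, 1)
Total nodes = 5 + 7 + 5 + 6 + 4 + 6 + 0 + 2 + 0 + 1 + 0 + 1 + 6 + 0 + 4 + 0 + 1 + 1 + 2 = 51

51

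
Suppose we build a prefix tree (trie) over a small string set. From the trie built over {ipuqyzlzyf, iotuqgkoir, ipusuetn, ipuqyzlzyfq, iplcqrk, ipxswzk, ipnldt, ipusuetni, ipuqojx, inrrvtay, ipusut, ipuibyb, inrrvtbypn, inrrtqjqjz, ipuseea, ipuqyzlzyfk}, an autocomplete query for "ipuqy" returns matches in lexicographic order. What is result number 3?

ipuqyzlzyfq

DFS of the "ipuqy" subtree visits, in order: "ipuqyzlzyf", "ipuqyzlzyfk", "ipuqyzlzyfq"
The 3rd is ipuqyzlzyfq.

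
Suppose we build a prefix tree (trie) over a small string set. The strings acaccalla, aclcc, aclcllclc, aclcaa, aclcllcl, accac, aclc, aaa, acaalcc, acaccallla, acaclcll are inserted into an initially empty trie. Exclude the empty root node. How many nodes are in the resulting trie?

34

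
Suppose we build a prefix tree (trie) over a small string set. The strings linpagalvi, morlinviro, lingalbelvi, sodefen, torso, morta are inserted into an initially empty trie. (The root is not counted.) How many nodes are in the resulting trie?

42

For each word, the new-node count is its length minus the longest prefix already in the trie:
  "linpagalvi" → 10 new (l, i, n, p, a, g, a, l, v, i)
  "morlinviro" → 10 new (m, o, r, l, i, n, v, i, r, o)
  "lingalbelvi" → prefix "lin" already present; 8 new (g, a, l, b, e, l, v, i)
  "sodefen" → 7 new (s, o, d, e, f, e, n)
  "torso" → 5 new (t, o, r, s, o)
  "morta" → prefix "mor" already present; 2 new (t, a)
Total nodes = 10 + 10 + 8 + 7 + 5 + 2 = 42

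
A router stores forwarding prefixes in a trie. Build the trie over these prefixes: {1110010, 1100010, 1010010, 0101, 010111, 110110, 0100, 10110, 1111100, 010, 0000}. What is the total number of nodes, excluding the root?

37

Trace insertions, counting only characters that open a new branch:
  "1110010" → 7 new (1, 1, 1, 0, 0, 1, 0)
  "1100010" → prefix "11" already present; 5 new (0, 0, 0, 1, 0)
  "1010010" → prefix "1" already present; 6 new (0, 1, 0, 0, 1, 0)
  "0101" → 4 new (0, 1, 0, 1)
  "010111" → prefix "0101" already present; 2 new (1, 1)
  "110110" → prefix "110" already present; 3 new (1, 1, 0)
  "0100" → prefix "010" already present; 1 new (0)
  "10110" → prefix "101" already present; 2 new (1, 0)
  "1111100" → prefix "111" already present; 4 new (1, 1, 0, 0)
  "010" → prefix "010" already present; 0 new (none)
  "0000" → prefix "0" already present; 3 new (0, 0, 0)
Total nodes = 7 + 5 + 6 + 4 + 2 + 3 + 1 + 2 + 4 + 0 + 3 = 37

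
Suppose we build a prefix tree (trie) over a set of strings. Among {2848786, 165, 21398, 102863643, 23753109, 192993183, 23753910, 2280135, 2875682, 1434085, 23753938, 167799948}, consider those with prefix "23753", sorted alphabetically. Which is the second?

23753910

Filter for "23753…" and sort: "23753109", "23753910", "23753938"
The 2nd is 23753910.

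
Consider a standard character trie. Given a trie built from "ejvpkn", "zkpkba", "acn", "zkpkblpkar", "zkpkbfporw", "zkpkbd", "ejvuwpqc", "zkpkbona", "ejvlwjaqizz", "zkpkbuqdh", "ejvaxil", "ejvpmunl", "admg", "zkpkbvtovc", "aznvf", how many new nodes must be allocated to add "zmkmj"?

4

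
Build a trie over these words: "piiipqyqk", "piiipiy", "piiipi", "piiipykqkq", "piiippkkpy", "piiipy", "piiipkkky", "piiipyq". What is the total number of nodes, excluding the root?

26

Trie structure (* marks end of a word):
(root)
└─ p
   └─ i
      └─ i
         └─ i
            └─ p
               ├─ i *
               │  └─ y *
               ├─ k
               │  └─ k
               │     └─ k
               │        └─ y *
               ├─ p
               │  └─ k
               │     └─ k
               │        └─ p
               │           └─ y *
               ├─ q
               │  └─ y
               │     └─ q
               │        └─ k *
               └─ y *
                  ├─ k
                  │  └─ q
                  │     └─ k
                  │        └─ q *
                  └─ q *
Counting every labelled node above: 26.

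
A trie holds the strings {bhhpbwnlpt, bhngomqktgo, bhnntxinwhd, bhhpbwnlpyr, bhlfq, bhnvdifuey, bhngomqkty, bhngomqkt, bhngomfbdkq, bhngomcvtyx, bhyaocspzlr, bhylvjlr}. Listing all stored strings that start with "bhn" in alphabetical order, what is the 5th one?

bhngomqkty

Filter for "bhn…" and sort: "bhngomcvtyx", "bhngomfbdkq", "bhngomqkt", "bhngomqktgo", "bhngomqkty", "bhnntxinwhd", "bhnvdifuey"
Position 5: bhngomqkty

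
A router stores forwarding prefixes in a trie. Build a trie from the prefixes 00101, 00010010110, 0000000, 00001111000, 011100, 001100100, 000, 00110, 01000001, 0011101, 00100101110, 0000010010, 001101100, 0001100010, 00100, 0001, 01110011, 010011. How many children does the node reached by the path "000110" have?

Follow the path "000110" to its node, then look at its outgoing edges.
Distinct next characters after "000110": 0.
That node has 1 child edge.

1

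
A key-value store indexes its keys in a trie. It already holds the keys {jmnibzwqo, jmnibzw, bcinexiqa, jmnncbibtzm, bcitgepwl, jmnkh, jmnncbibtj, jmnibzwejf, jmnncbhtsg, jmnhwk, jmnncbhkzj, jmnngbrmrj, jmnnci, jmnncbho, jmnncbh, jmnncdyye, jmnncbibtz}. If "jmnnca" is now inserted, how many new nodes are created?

1

"jmnnc" is already a path in the trie; the remaining "a" must be added.
New nodes needed: |"jmnnca"| − 5 = 6 − 5 = 1.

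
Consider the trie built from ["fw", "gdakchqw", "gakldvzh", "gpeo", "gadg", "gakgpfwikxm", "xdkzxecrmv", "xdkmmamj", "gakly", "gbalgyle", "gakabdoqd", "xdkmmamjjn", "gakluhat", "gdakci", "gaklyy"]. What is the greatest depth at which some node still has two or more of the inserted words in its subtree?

The deepest shared node is where two words last agree before diverging.
e.g. "xdkmmamj" and "xdkmmamjjn" share the prefix "xdkmmamj" of length 8; no pair shares a longer one.
Longest shared-prefix length: 8

8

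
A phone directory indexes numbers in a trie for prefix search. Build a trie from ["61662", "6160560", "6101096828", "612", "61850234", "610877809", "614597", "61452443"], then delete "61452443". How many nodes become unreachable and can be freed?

4

Walk "61452443" from the leaf back toward the root, removing each node that no remaining word uses.
The suffix "2443" (4 nodes) is used only by "61452443"; the node for "6145" still has the child "9", so pruning stops there.
Nodes removed: 4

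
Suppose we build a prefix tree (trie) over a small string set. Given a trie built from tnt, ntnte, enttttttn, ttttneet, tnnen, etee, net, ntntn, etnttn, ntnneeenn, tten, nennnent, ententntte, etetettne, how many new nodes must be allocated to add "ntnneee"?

"ntnneee" is already a full path in the trie; only an end-marker is added.
No new nodes are needed: 0.

0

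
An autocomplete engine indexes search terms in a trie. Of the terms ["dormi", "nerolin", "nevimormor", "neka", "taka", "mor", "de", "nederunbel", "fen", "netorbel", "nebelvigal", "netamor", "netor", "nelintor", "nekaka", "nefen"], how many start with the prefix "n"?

11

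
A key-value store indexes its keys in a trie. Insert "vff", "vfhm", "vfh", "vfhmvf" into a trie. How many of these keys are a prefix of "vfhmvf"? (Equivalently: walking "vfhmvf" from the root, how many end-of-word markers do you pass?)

Traverse "vfhmvf" character by character; count nodes along the way that are marked as word ends.
Prefixes of the query that are stored words: "vfh", "vfhm", "vfhmvf"
Count: 3

3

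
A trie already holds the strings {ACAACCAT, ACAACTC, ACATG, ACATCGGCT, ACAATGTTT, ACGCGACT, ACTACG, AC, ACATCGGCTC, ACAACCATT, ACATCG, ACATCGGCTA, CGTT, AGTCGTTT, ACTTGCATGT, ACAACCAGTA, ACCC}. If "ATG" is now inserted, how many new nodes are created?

The longest prefix of "ATG" already in the trie is "A" (length 1).
So 3 − 1 = 2 new nodes.

2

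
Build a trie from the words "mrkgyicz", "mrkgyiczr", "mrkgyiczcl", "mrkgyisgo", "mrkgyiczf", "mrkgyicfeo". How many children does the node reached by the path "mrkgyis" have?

1

Walk "mrkgyis" from the root, arriving at one node.
Distinct next characters after "mrkgyis": g.
That node has 1 child edge.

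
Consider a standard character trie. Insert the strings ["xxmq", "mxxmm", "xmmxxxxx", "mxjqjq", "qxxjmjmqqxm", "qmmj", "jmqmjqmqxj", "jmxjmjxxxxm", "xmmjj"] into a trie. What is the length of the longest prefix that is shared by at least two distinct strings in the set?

Equivalently: take the maximum, over all pairs, of their longest common prefix length.
"xmmjj" and "xmmxxxxx" agree on "xmm" (3 characters) before diverging; nothing deeper is shared.
Longest shared-prefix length: 3

3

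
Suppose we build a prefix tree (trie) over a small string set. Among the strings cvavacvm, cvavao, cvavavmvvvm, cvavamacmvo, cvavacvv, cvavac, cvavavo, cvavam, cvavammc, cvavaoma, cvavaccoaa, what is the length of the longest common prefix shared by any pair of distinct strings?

7

The deepest shared node is where two words last agree before diverging.
e.g. "cvavacvm" and "cvavacvv" share the prefix "cvavacv" of length 7; no pair shares a longer one.
Longest shared-prefix length: 7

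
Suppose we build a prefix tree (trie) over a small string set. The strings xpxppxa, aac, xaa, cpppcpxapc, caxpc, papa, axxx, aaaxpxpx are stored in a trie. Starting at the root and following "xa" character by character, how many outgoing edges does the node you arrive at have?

The children of the "xa" node are the distinct next characters among strings starting with "xa".
Distinct next characters after "xa": a.
That node has 1 child edge.

1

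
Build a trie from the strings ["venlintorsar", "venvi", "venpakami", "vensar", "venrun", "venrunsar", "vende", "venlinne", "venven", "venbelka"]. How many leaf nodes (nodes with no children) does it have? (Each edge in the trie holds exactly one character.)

9

Leaves are exactly the stored words that no other stored word extends.
Those words: "venbelka", "vende", "venlinne", "venlintorsar", "venpakami", "venrunsar", "vensar", "venven", "venvi"
Leaf count: 9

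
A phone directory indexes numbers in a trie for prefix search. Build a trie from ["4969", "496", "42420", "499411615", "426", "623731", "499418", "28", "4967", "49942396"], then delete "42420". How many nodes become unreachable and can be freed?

3

After clearing the end-marker at "42420", prune upward until reaching a node still needed by another word.
The suffix "420" (3 nodes) is used only by "42420"; the node for "42" still has the child "6", so pruning stops there.
Nodes removed: 3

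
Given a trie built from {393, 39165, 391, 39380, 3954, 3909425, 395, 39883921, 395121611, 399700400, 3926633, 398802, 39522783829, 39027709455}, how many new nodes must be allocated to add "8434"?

No existing word starts with "8", so every character of "8434" needs a new node.
4 − 0 = 4 new nodes.

4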